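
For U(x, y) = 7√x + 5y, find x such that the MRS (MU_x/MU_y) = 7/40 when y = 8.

MU_x = 7/(2√x), MU_y = 5.
MRS = 7/(2√x) ÷ 5.
MRS depends only on x: 0.7/√x = 7/40 ⇒ √x = 0.7/(7/40) = 4 ⇒ x = 16.

x = 16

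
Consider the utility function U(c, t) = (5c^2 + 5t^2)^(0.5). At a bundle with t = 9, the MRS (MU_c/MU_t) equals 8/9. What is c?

For CES with ρ = 2, MRS = (t/c)^(-1).
Setting (9/c)^(-1) = 8/9 gives 9/c = 1.125 and c = 8.

c = 8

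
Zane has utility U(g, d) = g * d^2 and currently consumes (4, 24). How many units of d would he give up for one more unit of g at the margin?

MRS = 3

MU_g = d^2 and MU_d = 2·g·d.
MRS = MU_g/MU_d = (1/2)·d/g.
At (4, 24): MRS = 3.
That is, one extra unit of g is worth 3 units of d at the margin.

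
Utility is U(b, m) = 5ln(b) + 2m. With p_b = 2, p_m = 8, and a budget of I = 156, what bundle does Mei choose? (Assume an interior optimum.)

b* = 10, m* = 17

MU_b = 5/b, MU_m = 2.
MRS = 5/b ÷ 2.
Tangency: set MRS = p_b/p_m = 2/8 = 0.25.
MRS depends only on b: 2.5/b = 0.25 ⇒ b* = 2.5/0.25 = 10.
From the budget, 8·m = 156 − 2·10 = 136, so m* = 17.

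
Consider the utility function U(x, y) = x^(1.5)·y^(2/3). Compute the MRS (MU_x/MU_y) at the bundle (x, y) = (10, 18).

MU_x = 1.5·√x·y^(2/3) and MU_y = 2/3·x^(1.5)·y^(-1/3).
MRS = MU_x/MU_y = (2.25)·y/x.
At (10, 18): MRS = 4.05.
The indifference curve has slope −4.05 at this bundle.

MRS = 4.05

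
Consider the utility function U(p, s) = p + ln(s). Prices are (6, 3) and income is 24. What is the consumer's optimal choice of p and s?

p* = 3, s* = 2

MU_p = 1, MU_s = 1/s.
MRS = 1 ÷ (1/s).
Tangency: set MRS = p_p/p_s = 6/3 = 2.
MRS depends only on s: s = 2 ⇒ s* = 2.
From the budget, 6·p = 24 − 3·2 = 18, so p* = 3.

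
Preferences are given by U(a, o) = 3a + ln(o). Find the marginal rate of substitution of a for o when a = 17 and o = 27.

MRS = 81

MU_a = 3, MU_o = 1/o.
MRS = 3 ÷ (1/o).
At (17, 27): MRS = 81.
That is, one extra unit of a is worth 81 units of o at the margin.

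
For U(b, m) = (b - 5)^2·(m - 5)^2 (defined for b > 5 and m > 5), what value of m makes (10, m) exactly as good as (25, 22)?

U(25, 22) = 115600.
Set U(10, m) = 115600 and solve.
With b = 10: (10 − 5)^2 = 25, so (m − 5)^2 = 115600/25 = 4624.
Taking the square root (with m > 5): m − 5 = 68, so m = 73.
Check: U(10, 73) = 115600.

m = 73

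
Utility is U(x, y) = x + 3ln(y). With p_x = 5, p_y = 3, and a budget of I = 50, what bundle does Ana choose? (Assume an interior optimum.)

MU_x = 1, MU_y = 3/y.
MRS = 1 ÷ (3/y).
Tangency: set MRS = p_x/p_y = 5/3.
MRS depends only on y: (1/3)·y = 5/3 ⇒ y* = (5/3)/(1/3) = 5.
From the budget, 5·x = 50 − 3·5 = 35, so x* = 7.

x* = 7, y* = 5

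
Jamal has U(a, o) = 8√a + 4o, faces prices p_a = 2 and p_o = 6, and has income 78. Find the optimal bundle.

MU_a = 8/(2√a), MU_o = 4.
MRS = 8/(2√a) ÷ 4.
Tangency: set MRS = p_a/p_o = 2/6 = 1/3.
MRS depends only on a: 1/√a = 1/3 ⇒ √a = 1/(1/3) = 3 ⇒ a* = 9.
From the budget, 6·o = 78 − 2·9 = 60, so o* = 10.

a* = 9, o* = 10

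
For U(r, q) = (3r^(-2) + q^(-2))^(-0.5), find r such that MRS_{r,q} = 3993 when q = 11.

For CES with ρ = -2, MRS = (3/1)·(q/r)^3.
Setting (3/1)·(11/r)^3 = 3993 gives (11/r)^3 = 1331, so 11/r = 11 and r = 1.

r = 1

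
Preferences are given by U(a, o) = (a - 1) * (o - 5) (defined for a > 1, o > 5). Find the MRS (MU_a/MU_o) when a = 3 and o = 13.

MRS = 4

MU_a = (o−5), MU_o = (a−1).
MRS = (o−5)/(a−1).
At (3, 13): MRS = 4.
So at (3, 13) the consumer would give up 4 units of o for one more unit of a.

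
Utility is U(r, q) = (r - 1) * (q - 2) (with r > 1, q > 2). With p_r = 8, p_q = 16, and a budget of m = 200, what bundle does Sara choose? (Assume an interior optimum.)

MU_r = (q−2), MU_q = (r−1).
MRS = (q−2)/(r−1).
Tangency: set MRS = p_r/p_q = 8/16 = 0.5.
So (q − 2)/(r − 1) = 0.5, i.e. (q − 2) = 0.5·(r − 1).
Rewrite the budget in excess-of-subsistence terms: 8·(r − 1) + 16·(q − 2) = 200 − 8·1 − 16·2 = 160.
Substituting, 16·(r − 1) = 160, so r − 1 = 10 and r* = 11.
Then q − 2 = 0.5·10 = 5, so q* = 7.

r* = 11, q* = 7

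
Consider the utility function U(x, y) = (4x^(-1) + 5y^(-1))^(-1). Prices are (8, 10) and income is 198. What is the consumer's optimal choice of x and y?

x* = 11, y* = 11

For CES with ρ = -1, MRS = (4/5)·(y/x)^2.
Tangency: set MRS = p_x/p_y = 8/10 = 0.8.
So (y/x)^2 = 1; taking the square root, y/x = 1, i.e. y = x.
Substitute into the budget 8·x + 10·y = 198: 18·x = 198, so x* = 11 and y* = 11.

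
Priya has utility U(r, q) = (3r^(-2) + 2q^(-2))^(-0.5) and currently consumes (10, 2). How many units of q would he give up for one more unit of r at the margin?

MRS = 3/250

For CES with ρ = -2, MRS = (3/2)·(q/r)^3.
At (10, 2): MRS = 3/250.
So at (10, 2) the consumer would give up 3/250 units of q for one more unit of r.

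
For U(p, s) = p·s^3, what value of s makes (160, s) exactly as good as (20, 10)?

U(20, 10) = 20000.
Set U(160, s) = 20000 and solve.
With p = 160: s^3 = 20000/160 = 125; taking the cube root, s = 5.
Check: U(160, 5) = 20000.

s = 5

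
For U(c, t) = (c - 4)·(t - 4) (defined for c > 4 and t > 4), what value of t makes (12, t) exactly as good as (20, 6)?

t = 8

U(20, 6) = 32.
Set U(12, t) = 32 and solve.
With c = 12: (12 − 4) = 8, so (t − 4) = 32/8 = 4.
So t = 4 + 4 = 8.
Check: U(12, 8) = 32.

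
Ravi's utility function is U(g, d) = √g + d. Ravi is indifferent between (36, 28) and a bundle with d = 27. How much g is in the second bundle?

U(36, 28) = 34.
Set U(g, 27) = 34 and solve.
With d = 27: √g = 34 − 27 = 7, so √g = 7 and g = 49.
Check: U(49, 27) = 34.

g = 49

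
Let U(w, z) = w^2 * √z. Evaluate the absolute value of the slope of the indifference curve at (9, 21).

MU_w = 2·w·√z and MU_z = 0.5·w^2·z^(-0.5).
MRS = MU_w/MU_z = (4)·z/w.
At (9, 21): MRS = 28/3.
So at (9, 21) the consumer would give up 28/3 units of z for one more unit of w.

MRS = 28/3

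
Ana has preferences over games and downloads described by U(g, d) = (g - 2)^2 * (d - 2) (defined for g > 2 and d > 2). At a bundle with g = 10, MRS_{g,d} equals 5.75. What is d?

MU_g = 2·(g−2)·(d−2), MU_d = (g−2)^2.
MRS = (2/1)·(d−2)/(g−2).
Substitute g = 10: MRS = (d − 2)/4. Setting this equal to 5.75 gives d − 2 = 5.75·4 = 23, so d = 25.

d = 25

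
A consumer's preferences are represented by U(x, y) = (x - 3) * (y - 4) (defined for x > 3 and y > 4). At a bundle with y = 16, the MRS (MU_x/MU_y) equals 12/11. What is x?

x = 14

MU_x = (y−4), MU_y = (x−3).
MRS = (y−4)/(x−3).
Substitute y = 16: MRS = 12/(x − 3). Setting this equal to 12/11 gives x − 3 = 12/(12/11) = 11, so x = 14.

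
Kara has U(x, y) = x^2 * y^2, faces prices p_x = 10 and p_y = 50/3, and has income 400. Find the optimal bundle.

x* = 20, y* = 12

MU_x = 2·x·y^2 and MU_y = 2·x^2·y.
MRS = MU_x/MU_y = y/x.
Tangency: set MRS = p_x/p_y = 10/(50/3) = 0.6.
So y/x = 0.6, i.e. y = 0.6·x.
Substitute into the budget 10·x + (50/3)·y = 400: 20·x = 400, so x* = 20.
Then y* = 0.6·20 = 12.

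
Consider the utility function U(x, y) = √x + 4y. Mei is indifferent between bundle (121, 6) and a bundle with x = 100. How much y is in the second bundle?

U(121, 6) = 35.
Set U(100, y) = 35 and solve.
With x = 100: √100 = 10, so 4y = 35 − 10 = 25 and y = 6.25.
Check: U(100, 6.25) = 35.

y = 6.25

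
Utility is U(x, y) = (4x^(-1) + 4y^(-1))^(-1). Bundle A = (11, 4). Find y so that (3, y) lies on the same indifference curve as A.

y = 132

U depends on (x, y) only through S = 4x^(-1) + 4y^(-1), so equal utility means equal S. At (11, 4): S = 15/11.
With x = 3: 4·3^(-1) = 4/3, so 4y^(-1) = 15/11 − 4/3 = 1/33, i.e. y^(-1) = 1/132.
Hence y = 1/(1/132) = 132.
Check: U(3, 132) = 0.7333.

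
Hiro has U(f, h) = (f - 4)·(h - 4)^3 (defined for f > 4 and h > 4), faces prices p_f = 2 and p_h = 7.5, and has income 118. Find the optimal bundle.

MU_f = (h−4)^3, MU_h = 3·(f−4)·(h−4)^2.
MRS = (1/3)·(h−4)/(f−4).
Tangency: set MRS = p_f/p_h = 2/7.5 = 4/15.
So (1/3)·(h − 4)/(f − 4) = 4/15, i.e. (h − 4) = 0.8·(f − 4).
Rewrite the budget in excess-of-subsistence terms: 2·(f − 4) + 7.5·(h − 4) = 118 − 2·4 − 7.5·4 = 80.
Substituting, 8·(f − 4) = 80, so f − 4 = 10 and f* = 14.
Then h − 4 = 0.8·10 = 8, so h* = 12.

f* = 14, h* = 12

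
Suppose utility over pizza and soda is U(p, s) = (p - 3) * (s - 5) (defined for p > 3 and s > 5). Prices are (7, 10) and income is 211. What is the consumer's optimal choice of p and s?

p* = 13, s* = 12

MU_p = (s−5), MU_s = (p−3).
MRS = (s−5)/(p−3).
Tangency: set MRS = p_p/p_s = 7/10 = 0.7.
So (s − 5)/(p − 3) = 0.7, i.e. (s − 5) = 0.7·(p − 3).
Rewrite the budget in excess-of-subsistence terms: 7·(p − 3) + 10·(s − 5) = 211 − 7·3 − 10·5 = 140.
Substituting, 14·(p − 3) = 140, so p − 3 = 10 and p* = 13.
Then s − 5 = 0.7·10 = 7, so s* = 12.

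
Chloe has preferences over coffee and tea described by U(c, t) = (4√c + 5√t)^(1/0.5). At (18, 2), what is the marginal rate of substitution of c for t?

For CES with ρ = 0.5, MRS = (4/5)·√(t/c).
At (18, 2): MRS = 4/15.
That is, one extra unit of c is worth 4/15 units of t at the margin.

MRS = 4/15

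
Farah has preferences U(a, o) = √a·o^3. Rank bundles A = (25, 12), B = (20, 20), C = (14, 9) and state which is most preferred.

Evaluate utility at each bundle:
U(A) = 8640.000.
U(B) = 35777.088.
U(C) = 2727.668.
Highest utility is B, so B ≻ A ≻ C.

Bundle B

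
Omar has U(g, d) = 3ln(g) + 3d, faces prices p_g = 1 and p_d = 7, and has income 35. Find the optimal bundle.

MU_g = 3/g, MU_d = 3.
MRS = 3/g ÷ 3.
Tangency: set MRS = p_g/p_d = 1/7.
MRS depends only on g: 1/g = 1/7 ⇒ g* = 1/(1/7) = 7.
From the budget, 7·d = 35 − 1·7 = 28, so d* = 4.

g* = 7, d* = 4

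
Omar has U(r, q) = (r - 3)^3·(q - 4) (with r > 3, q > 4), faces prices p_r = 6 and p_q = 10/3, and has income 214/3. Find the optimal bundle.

MU_r = 3·(r−3)^2·(q−4), MU_q = (r−3)^3.
MRS = (3/1)·(q−4)/(r−3).
Tangency: set MRS = p_r/p_q = 6/(10/3) = 1.8.
So (3/1)·(q − 4)/(r − 3) = 1.8, i.e. (q − 4) = 0.6·(r − 3).
Rewrite the budget in excess-of-subsistence terms: 6·(r − 3) + (10/3)·(q − 4) = 214/3 − 6·3 − (10/3)·4 = 40.
Substituting, 8·(r − 3) = 40, so r − 3 = 5 and r* = 8.
Then q − 4 = 0.6·5 = 3, so q* = 7.

r* = 8, q* = 7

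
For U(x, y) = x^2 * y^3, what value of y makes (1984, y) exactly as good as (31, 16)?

y = 1

U(31, 16) = 3936256.
Set U(1984, y) = 3936256 and solve.
With x = 1984: 1984^2 = 3936256, so y^3 = 3936256/3936256 = 1; taking the cube root, y = 1.
Check: U(1984, 1) = 3936256.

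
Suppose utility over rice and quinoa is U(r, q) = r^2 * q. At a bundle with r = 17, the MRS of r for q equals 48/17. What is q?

MU_r = 2·r·q and MU_q = r^2.
MRS = MU_r/MU_q = (2/1)·q/r.
Substitute r = 17: MRS = q/8.5. Setting q/8.5 = 48/17 gives q = (48/17)·8.5 = 24.

q = 24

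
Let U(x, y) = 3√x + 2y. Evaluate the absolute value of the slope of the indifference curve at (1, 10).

MU_x = 3/(2√x), MU_y = 2.
MRS = 3/(2√x) ÷ 2.
At (1, 10): MRS = 0.75.
The indifference curve has slope −0.75 at this bundle.

MRS = 0.75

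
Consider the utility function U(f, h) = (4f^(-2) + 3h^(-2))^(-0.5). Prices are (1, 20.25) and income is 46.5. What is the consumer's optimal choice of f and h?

f* = 6, h* = 2

For CES with ρ = -2, MRS = (4/3)·(h/f)^3.
Tangency: set MRS = p_f/p_h = 1/20.25 = 4/81.
So (h/f)^3 = 1/27; taking the cube root, h/f = 1/3, i.e. h = (1/3)·f.
Substitute into the budget 1·f + 20.25·h = 46.5: 7.75·f = 46.5, so f* = 6 and h* = (1/3)·6 = 2.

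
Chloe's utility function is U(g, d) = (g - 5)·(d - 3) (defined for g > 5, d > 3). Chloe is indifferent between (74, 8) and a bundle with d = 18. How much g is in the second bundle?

g = 28

U(74, 8) = 345.
Set U(g, 18) = 345 and solve.
With d = 18: (18 − 3) = 15, so (g − 5) = 345/15 = 23.
So g = 5 + 23 = 28.
Check: U(28, 18) = 345.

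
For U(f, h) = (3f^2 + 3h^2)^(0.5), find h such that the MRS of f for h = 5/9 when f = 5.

For CES with ρ = 2, MRS = (h/f)^(-1).
Setting (h/5)^(-1) = 5/9 gives h/5 = 1.8 and h = 9.

h = 9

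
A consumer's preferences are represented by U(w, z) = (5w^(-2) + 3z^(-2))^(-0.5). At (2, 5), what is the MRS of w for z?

MRS = 625/24

For CES with ρ = -2, MRS = (5/3)·(z/w)^3.
At (2, 5): MRS = 625/24.
That is, one extra unit of w is worth 625/24 units of z at the margin.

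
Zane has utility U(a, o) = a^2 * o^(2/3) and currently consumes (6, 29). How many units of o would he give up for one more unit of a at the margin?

MRS = 14.5

MU_a = 2·a·o^(2/3) and MU_o = 2/3·a^2·o^(-1/3).
MRS = MU_a/MU_o = (3)·o/a.
At (6, 29): MRS = 14.5.
The indifference curve has slope −14.5 at this bundle.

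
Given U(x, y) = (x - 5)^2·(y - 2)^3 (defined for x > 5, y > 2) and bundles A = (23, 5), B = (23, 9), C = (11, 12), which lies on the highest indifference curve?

Bundle B

Evaluate utility at each bundle:
U(A) = 8748.
U(B) = 111132.
U(C) = 36000.
Highest utility is B, so B ≻ C ≻ A.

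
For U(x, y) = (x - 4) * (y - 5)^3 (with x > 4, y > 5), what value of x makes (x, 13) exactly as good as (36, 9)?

U(36, 9) = 2048.
Set U(x, 13) = 2048 and solve.
With y = 13: (13 − 5)^3 = 512, so (x − 4) = 2048/512 = 4.
So x = 4 + 4 = 8.
Check: U(8, 13) = 2048.

x = 8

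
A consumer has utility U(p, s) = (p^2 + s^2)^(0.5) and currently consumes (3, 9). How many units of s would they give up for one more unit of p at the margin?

MRS = 1/3

For CES with ρ = 2, MRS = (s/p)^(-1).
At (3, 9): MRS = 1/3.
That is, one extra unit of p is worth 1/3 units of s at the margin.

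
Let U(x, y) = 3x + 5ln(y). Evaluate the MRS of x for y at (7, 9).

MRS = 5.4

MU_x = 3, MU_y = 5/y.
MRS = 3 ÷ (5/y).
At (7, 9): MRS = 5.4.
The indifference curve has slope −5.4 at this bundle.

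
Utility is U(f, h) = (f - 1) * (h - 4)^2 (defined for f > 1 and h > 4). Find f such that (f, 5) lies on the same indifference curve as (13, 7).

f = 109

U(13, 7) = 108.
Set U(f, 5) = 108 and solve.
With h = 5: (5 − 4)^2 = 1, so (f − 1) = 108/1 = 108.
So f = 1 + 108 = 109.
Check: U(109, 5) = 108.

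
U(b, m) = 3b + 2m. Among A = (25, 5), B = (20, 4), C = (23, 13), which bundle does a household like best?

Bundle C

Evaluate utility at each bundle:
U(A) = 85.
U(B) = 68.
U(C) = 95.
Highest utility is C, so C ≻ A ≻ B.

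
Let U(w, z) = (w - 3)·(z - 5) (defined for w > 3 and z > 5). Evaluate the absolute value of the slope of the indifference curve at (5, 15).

MU_w = (z−5), MU_z = (w−3).
MRS = (z−5)/(w−3).
At (5, 15): MRS = 5.
The indifference curve has slope −5 at this bundle.

MRS = 5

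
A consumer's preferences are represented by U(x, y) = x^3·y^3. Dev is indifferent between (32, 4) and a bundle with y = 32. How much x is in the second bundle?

U(32, 4) = 2097152.
Set U(x, 32) = 2097152 and solve.
With y = 32: 32^3 = 32768, so x^3 = 2097152/32768 = 64; taking the cube root, x = 4.
Check: U(4, 32) = 2097152.

x = 4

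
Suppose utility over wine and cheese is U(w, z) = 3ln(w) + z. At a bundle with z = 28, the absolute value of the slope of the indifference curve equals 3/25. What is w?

w = 25

MU_w = 3/w, MU_z = 1.
MRS = 3/w ÷ 1.
MRS depends only on w: 3/w = 3/25 ⇒ w = 3/(3/25) = 25.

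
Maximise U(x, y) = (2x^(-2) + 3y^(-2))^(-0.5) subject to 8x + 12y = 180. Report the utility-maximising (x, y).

x* = 9, y* = 9

For CES with ρ = -2, MRS = (2/3)·(y/x)^3.
Tangency: set MRS = p_x/p_y = 8/12 = 2/3.
So (y/x)^3 = 1; taking the cube root, y/x = 1, i.e. y = x.
Substitute into the budget 8·x + 12·y = 180: 20·x = 180, so x* = 9 and y* = 9.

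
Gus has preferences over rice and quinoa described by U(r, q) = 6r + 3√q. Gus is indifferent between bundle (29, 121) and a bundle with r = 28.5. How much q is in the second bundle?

U(29, 121) = 207.
Set U(28.5, q) = 207 and solve.
With r = 28.5: 3√q = 207 − 6·28.5 = 36, so √q = 12 and q = 144.
Check: U(28.5, 144) = 207.

q = 144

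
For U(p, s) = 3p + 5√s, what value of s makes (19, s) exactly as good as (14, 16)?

U(14, 16) = 62.
Set U(19, s) = 62 and solve.
With p = 19: 5√s = 62 − 3·19 = 5, so √s = 1 and s = 1.
Check: U(19, 1) = 62.

s = 1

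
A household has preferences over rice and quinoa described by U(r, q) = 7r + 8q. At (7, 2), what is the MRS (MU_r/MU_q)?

MRS = 0.875

MU_r = 7, MU_q = 8, so MRS = 7/8 = 0.875 at every bundle.
At (7, 2): MRS = 0.875.
So at (7, 2) the consumer would give up 0.875 units of q for one more unit of r.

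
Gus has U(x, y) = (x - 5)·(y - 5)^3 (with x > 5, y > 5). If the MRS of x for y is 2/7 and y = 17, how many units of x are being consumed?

x = 19

MU_x = (y−5)^3, MU_y = 3·(x−5)·(y−5)^2.
MRS = (1/3)·(y−5)/(x−5).
Substitute y = 17: MRS = 4/(x − 5). Setting this equal to 2/7 gives x − 5 = 4/(2/7) = 14, so x = 19.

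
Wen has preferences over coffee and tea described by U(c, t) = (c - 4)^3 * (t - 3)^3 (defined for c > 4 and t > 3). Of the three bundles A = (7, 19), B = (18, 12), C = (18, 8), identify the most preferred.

Evaluate utility at each bundle:
U(A) = 110592.
U(B) = 2000376.
U(C) = 343000.
Highest utility is B, so B ≻ C ≻ A.

Bundle B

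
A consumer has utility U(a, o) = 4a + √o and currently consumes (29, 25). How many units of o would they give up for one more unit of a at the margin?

MU_a = 4, MU_o = 1/(2√o).
MRS = 4 ÷ (1/(2√o)).
At (29, 25): MRS = 40.
That is, one extra unit of a is worth 40 units of o at the margin.

MRS = 40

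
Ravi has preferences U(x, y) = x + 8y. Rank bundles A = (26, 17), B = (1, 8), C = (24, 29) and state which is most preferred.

Bundle C

Evaluate utility at each bundle:
U(A) = 162.
U(B) = 65.
U(C) = 256.
Highest utility is C, so C ≻ A ≻ B.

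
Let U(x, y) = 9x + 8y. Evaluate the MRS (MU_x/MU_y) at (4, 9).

MU_x = 9, MU_y = 8, so MRS = 9/8 = 1.125 at every bundle.
At (4, 9): MRS = 1.125.
The indifference curve has slope −1.125 at this bundle.

MRS = 1.125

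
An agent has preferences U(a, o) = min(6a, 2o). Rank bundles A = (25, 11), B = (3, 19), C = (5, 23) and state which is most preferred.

Evaluate utility at each bundle:
U(A) = 22.
U(B) = 18.
U(C) = 30.
Highest utility is C, so C ≻ A ≻ B.

Bundle C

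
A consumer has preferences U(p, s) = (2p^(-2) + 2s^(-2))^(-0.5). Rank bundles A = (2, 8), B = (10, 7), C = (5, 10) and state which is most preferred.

Evaluate utility at each bundle:
U(A) = 1.372.
U(B) = 4.055.
U(C) = 3.162.
Highest utility is B, so B ≻ C ≻ A.

Bundle B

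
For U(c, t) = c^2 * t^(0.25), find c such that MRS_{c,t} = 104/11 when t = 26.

c = 22

MU_c = 2·c·t^(0.25) and MU_t = 0.25·c^2·t^(-0.75).
MRS = MU_c/MU_t = (8)·t/c.
Substitute t = 26: MRS = 208/c. Setting 208/c = 104/11 gives c = 208/(104/11) = 22.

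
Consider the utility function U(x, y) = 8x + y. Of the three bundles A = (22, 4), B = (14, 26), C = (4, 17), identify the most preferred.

Bundle A

Evaluate utility at each bundle:
U(A) = 180.
U(B) = 138.
U(C) = 49.
Highest utility is A, so A ≻ B ≻ C.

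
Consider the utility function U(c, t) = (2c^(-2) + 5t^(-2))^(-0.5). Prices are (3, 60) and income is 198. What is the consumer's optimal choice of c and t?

For CES with ρ = -2, MRS = (2/5)·(t/c)^3.
Tangency: set MRS = p_c/p_t = 3/60 = 0.05.
So (t/c)^3 = 0.125; taking the cube root, t/c = 0.5, i.e. t = 0.5·c.
Substitute into the budget 3·c + 60·t = 198: 33·c = 198, so c* = 6 and t* = 0.5·6 = 3.

c* = 6, t* = 3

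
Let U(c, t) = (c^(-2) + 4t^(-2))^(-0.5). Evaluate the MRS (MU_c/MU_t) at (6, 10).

MRS = 125/108

For CES with ρ = -2, MRS = (1/4)·(t/c)^3.
At (6, 10): MRS = 125/108.
The indifference curve has slope −125/108 at this bundle.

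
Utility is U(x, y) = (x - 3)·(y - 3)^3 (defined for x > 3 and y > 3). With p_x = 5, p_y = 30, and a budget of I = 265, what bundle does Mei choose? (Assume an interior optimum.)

x* = 11, y* = 7

MU_x = (y−3)^3, MU_y = 3·(x−3)·(y−3)^2.
MRS = (1/3)·(y−3)/(x−3).
Tangency: set MRS = p_x/p_y = 5/30 = 1/6.
So (1/3)·(y − 3)/(x − 3) = 1/6, i.e. (y − 3) = 0.5·(x − 3).
Rewrite the budget in excess-of-subsistence terms: 5·(x − 3) + 30·(y − 3) = 265 − 5·3 − 30·3 = 160.
Substituting, 20·(x − 3) = 160, so x − 3 = 8 and x* = 11.
Then y − 3 = 0.5·8 = 4, so y* = 7.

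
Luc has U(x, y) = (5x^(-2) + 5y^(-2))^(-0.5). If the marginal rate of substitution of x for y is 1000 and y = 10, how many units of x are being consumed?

x = 1

For CES with ρ = -2, MRS = (y/x)^3.
Setting (10/x)^3 = 1000 gives 10/x = 10 and x = 1.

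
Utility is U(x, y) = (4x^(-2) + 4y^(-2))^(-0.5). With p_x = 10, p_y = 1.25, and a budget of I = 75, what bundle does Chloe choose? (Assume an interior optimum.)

x* = 6, y* = 12

For CES with ρ = -2, MRS = (y/x)^3.
Tangency: set MRS = p_x/p_y = 10/1.25 = 8.
So (y/x)^3 = 8; taking the cube root, y/x = 2, i.e. y = 2·x.
Substitute into the budget 10·x + 1.25·y = 75: 12.5·x = 75, so x* = 6 and y* = 2·6 = 12.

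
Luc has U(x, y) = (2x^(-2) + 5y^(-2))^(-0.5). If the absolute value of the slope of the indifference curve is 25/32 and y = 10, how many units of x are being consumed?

For CES with ρ = -2, MRS = (2/5)·(y/x)^3.
Setting (2/5)·(10/x)^3 = 25/32 gives (10/x)^3 = 125/64, so 10/x = 1.25 and x = 8.

x = 8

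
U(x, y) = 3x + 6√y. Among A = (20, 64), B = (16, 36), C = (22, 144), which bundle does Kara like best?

Bundle C

Evaluate utility at each bundle:
U(A) = 108.000.
U(B) = 84.000.
U(C) = 138.000.
Highest utility is C, so C ≻ A ≻ B.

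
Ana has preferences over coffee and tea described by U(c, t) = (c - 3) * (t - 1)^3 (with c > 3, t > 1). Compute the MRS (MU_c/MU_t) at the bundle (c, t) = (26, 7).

MRS = 2/23

MU_c = (t−1)^3, MU_t = 3·(c−3)·(t−1)^2.
MRS = (1/3)·(t−1)/(c−3).
At (26, 7): MRS = 2/23.
So at (26, 7) the consumer would give up 2/23 units of t for one more unit of c.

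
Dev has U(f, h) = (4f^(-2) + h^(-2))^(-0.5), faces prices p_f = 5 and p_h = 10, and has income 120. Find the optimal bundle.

f* = 12, h* = 6

For CES with ρ = -2, MRS = (4/1)·(h/f)^3.
Tangency: set MRS = p_f/p_h = 5/10 = 0.5.
So (h/f)^3 = 0.125; taking the cube root, h/f = 0.5, i.e. h = 0.5·f.
Substitute into the budget 5·f + 10·h = 120: 10·f = 120, so f* = 12 and h* = 0.5·12 = 6.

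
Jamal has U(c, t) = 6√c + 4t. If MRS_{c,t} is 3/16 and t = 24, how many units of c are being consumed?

MU_c = 6/(2√c), MU_t = 4.
MRS = 6/(2√c) ÷ 4.
MRS depends only on c: 0.75/√c = 3/16 ⇒ √c = 0.75/(3/16) = 4 ⇒ c = 16.

c = 16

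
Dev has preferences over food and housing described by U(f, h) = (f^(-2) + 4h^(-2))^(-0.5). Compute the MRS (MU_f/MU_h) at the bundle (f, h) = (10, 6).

MRS = 27/500

For CES with ρ = -2, MRS = (1/4)·(h/f)^3.
At (10, 6): MRS = 27/500.
The indifference curve has slope −27/500 at this bundle.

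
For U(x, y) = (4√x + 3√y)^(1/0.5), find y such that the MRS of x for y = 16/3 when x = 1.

For CES with ρ = 0.5, MRS = (4/3)·√(y/x).
Setting (4/3)·√(y/1) = 16/3 gives √(y/1) = 4, so y/1 = 16 and y = 16.

y = 16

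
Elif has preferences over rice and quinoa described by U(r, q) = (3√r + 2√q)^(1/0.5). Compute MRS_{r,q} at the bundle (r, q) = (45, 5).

MRS = 0.5

For CES with ρ = 0.5, MRS = (3/2)·√(q/r).
At (45, 5): MRS = 0.5.
The indifference curve has slope −0.5 at this bundle.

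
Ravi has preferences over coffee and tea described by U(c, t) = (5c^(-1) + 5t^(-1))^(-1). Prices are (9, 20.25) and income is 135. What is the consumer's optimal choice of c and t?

c* = 6, t* = 4

For CES with ρ = -1, MRS = (t/c)^2.
Tangency: set MRS = p_c/p_t = 9/20.25 = 4/9.
So (t/c)^2 = 4/9; taking the square root, t/c = 2/3, i.e. t = (2/3)·c.
Substitute into the budget 9·c + 20.25·t = 135: 22.5·c = 135, so c* = 6 and t* = (2/3)·6 = 4.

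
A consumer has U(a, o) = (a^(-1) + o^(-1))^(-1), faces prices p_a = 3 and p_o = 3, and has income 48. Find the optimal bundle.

For CES with ρ = -1, MRS = (o/a)^2.
Tangency: set MRS = p_a/p_o = 3/3 = 1.
So (o/a)^2 = 1; taking the square root, o/a = 1, i.e. o = a.
Substitute into the budget 3·a + 3·o = 48: 6·a = 48, so a* = 8 and o* = 8.

a* = 8, o* = 8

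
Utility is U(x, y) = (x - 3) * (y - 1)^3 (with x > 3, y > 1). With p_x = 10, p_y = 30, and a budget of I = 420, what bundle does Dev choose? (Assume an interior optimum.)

MU_x = (y−1)^3, MU_y = 3·(x−3)·(y−1)^2.
MRS = (1/3)·(y−1)/(x−3).
Tangency: set MRS = p_x/p_y = 10/30 = 1/3.
So (1/3)·(y − 1)/(x − 3) = 1/3, i.e. (y − 1) = (x − 3).
Rewrite the budget in excess-of-subsistence terms: 10·(x − 3) + 30·(y − 1) = 420 − 10·3 − 30·1 = 360.
Substituting, 40·(x − 3) = 360, so x − 3 = 9 and x* = 12.
Then y − 1 = 9, so y* = 10.

x* = 12, y* = 10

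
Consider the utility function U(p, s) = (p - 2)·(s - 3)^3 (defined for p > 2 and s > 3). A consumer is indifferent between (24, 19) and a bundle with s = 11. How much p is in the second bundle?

p = 178

U(24, 19) = 90112.
Set U(p, 11) = 90112 and solve.
With s = 11: (11 − 3)^3 = 512, so (p − 2) = 90112/512 = 176.
So p = 2 + 176 = 178.
Check: U(178, 11) = 90112.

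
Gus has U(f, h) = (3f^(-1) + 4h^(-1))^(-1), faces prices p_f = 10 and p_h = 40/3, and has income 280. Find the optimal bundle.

f* = 12, h* = 12

For CES with ρ = -1, MRS = (3/4)·(h/f)^2.
Tangency: set MRS = p_f/p_h = 10/(40/3) = 0.75.
So (h/f)^2 = 1; taking the square root, h/f = 1, i.e. h = f.
Substitute into the budget 10·f + (40/3)·h = 280: (70/3)·f = 280, so f* = 12 and h* = 12.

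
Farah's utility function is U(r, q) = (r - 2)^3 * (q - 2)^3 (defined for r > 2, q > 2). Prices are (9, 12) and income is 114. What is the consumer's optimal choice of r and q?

r* = 6, q* = 5

MU_r = 3·(r−2)^2·(q−2)^3, MU_q = 3·(r−2)^3·(q−2)^2.
MRS = (q−2)/(r−2).
Tangency: set MRS = p_r/p_q = 9/12 = 0.75.
So (q − 2)/(r − 2) = 0.75, i.e. (q − 2) = 0.75·(r − 2).
Rewrite the budget in excess-of-subsistence terms: 9·(r − 2) + 12·(q − 2) = 114 − 9·2 − 12·2 = 72.
Substituting, 18·(r − 2) = 72, so r − 2 = 4 and r* = 6.
Then q − 2 = 0.75·4 = 3, so q* = 5.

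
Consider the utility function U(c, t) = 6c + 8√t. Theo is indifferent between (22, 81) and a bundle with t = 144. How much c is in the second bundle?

c = 18

U(22, 81) = 204.
Set U(c, 144) = 204 and solve.
With t = 144: √144 = 12, so 6c = 204 − 8·12 = 108 and c = 18.
Check: U(18, 144) = 204.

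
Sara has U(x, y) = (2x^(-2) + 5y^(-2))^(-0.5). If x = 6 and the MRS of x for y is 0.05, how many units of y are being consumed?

For CES with ρ = -2, MRS = (2/5)·(y/x)^3.
Setting (2/5)·(y/6)^3 = 0.05 gives (y/6)^3 = 0.125, so y/6 = 0.5 and y = 3.

y = 3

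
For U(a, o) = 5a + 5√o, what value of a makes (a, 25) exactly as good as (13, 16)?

a = 12

U(13, 16) = 85.
Set U(a, 25) = 85 and solve.
With o = 25: √25 = 5, so 5a = 85 − 5·5 = 60 and a = 12.
Check: U(12, 25) = 85.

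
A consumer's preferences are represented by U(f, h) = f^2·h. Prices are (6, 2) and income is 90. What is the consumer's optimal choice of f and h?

MU_f = 2·f·h and MU_h = f^2.
MRS = MU_f/MU_h = (2/1)·h/f.
Tangency: set MRS = p_f/p_h = 6/2 = 3.
So (2/1)·h/f = 3, i.e. h = 1.5·f.
Substitute into the budget 6·f + 2·h = 90: 9·f = 90, so f* = 10.
Then h* = 1.5·10 = 15.

f* = 10, h* = 15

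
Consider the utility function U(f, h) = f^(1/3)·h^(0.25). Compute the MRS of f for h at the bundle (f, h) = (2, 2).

MRS = 4/3

MU_f = 1/3·f^(-2/3)·h^(0.25) and MU_h = 0.25·f^(1/3)·h^(-0.75).
MRS = MU_f/MU_h = (4/3)·h/f.
At (2, 2): MRS = 4/3.
That is, one extra unit of f is worth 4/3 units of h at the margin.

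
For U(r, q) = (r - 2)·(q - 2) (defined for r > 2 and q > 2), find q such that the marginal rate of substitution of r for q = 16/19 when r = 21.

MU_r = (q−2), MU_q = (r−2).
MRS = (q−2)/(r−2).
Substitute r = 21: MRS = (q − 2)/19. Setting this equal to 16/19 gives q − 2 = (16/19)·19 = 16, so q = 18.

q = 18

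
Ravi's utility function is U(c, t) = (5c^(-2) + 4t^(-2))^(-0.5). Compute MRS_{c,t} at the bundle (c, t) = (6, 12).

For CES with ρ = -2, MRS = (5/4)·(t/c)^3.
At (6, 12): MRS = 10.
So at (6, 12) the consumer would give up 10 units of t for one more unit of c.

MRS = 10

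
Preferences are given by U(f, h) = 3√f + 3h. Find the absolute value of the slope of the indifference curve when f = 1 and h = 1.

MRS = 0.5

MU_f = 3/(2√f), MU_h = 3.
MRS = 3/(2√f) ÷ 3.
At (1, 1): MRS = 0.5.
That is, one extra unit of f is worth 0.5 units of h at the margin.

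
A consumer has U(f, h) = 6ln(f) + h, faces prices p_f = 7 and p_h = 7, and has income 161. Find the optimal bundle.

f* = 6, h* = 17

MU_f = 6/f, MU_h = 1.
MRS = 6/f ÷ 1.
Tangency: set MRS = p_f/p_h = 7/7 = 1.
MRS depends only on f: 6/f = 1 ⇒ f* = 6/1 = 6.
From the budget, 7·h = 161 − 7·6 = 119, so h* = 17.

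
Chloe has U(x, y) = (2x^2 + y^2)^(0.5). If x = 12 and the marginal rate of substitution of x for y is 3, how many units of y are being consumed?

For CES with ρ = 2, MRS = (2/1)·(y/x)^(-1).
Setting (2/1)·(y/12)^(-1) = 3 gives (y/12)^(-1) = 1.5, so y/12 = 2/3 and y = 8.

y = 8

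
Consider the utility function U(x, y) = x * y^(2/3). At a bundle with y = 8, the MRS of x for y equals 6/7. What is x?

x = 14

MU_x = y^(2/3) and MU_y = 2/3·x·y^(-1/3).
MRS = MU_x/MU_y = (1.5)·y/x.
Substitute y = 8: MRS = 12/x. Setting 12/x = 6/7 gives x = 12/(6/7) = 14.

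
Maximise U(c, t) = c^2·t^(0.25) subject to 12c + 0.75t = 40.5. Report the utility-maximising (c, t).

c* = 3, t* = 6

MU_c = 2·c·t^(0.25) and MU_t = 0.25·c^2·t^(-0.75).
MRS = MU_c/MU_t = (8)·t/c.
Tangency: set MRS = p_c/p_t = 12/0.75 = 16.
So (8)·t/c = 16, i.e. t = 2·c.
Substitute into the budget 12·c + 0.75·t = 40.5: 13.5·c = 40.5, so c* = 3.
Then t* = 2·3 = 6.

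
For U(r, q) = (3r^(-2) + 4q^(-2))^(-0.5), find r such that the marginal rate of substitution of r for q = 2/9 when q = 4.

r = 6

For CES with ρ = -2, MRS = (3/4)·(q/r)^3.
Setting (3/4)·(4/r)^3 = 2/9 gives (4/r)^3 = 8/27, so 4/r = 2/3 and r = 6.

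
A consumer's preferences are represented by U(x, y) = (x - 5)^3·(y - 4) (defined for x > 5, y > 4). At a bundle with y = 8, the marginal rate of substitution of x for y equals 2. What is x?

x = 11

MU_x = 3·(x−5)^2·(y−4), MU_y = (x−5)^3.
MRS = (3/1)·(y−4)/(x−5).
Substitute y = 8: MRS = 12/(x − 5). Setting this equal to 2 gives x − 5 = 12/2 = 6, so x = 11.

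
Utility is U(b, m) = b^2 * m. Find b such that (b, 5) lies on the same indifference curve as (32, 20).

b = 64

U(32, 20) = 20480.
Set U(b, 5) = 20480 and solve.
With m = 5: b^2 = 20480/5 = 4096; taking the square root, b = 64.
Check: U(64, 5) = 20480.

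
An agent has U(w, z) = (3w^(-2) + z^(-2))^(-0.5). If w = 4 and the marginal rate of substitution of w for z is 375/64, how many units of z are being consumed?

For CES with ρ = -2, MRS = (3/1)·(z/w)^3.
Setting (3/1)·(z/4)^3 = 375/64 gives (z/4)^3 = 125/64, so z/4 = 1.25 and z = 5.

z = 5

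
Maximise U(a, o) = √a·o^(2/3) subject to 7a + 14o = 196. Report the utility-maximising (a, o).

MU_a = 0.5·a^(-0.5)·o^(2/3) and MU_o = 2/3·√a·o^(-1/3).
MRS = MU_a/MU_o = (0.75)·o/a.
Tangency: set MRS = p_a/p_o = 7/14 = 0.5.
So (0.75)·o/a = 0.5, i.e. o = (2/3)·a.
Substitute into the budget 7·a + 14·o = 196: (49/3)·a = 196, so a* = 12.
Then o* = (2/3)·12 = 8.

a* = 12, o* = 8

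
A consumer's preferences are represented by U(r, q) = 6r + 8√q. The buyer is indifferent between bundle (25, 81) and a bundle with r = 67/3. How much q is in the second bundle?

U(25, 81) = 222.
Set U(67/3, q) = 222 and solve.
With r = 67/3: 8√q = 222 − 6·67/3 = 88, so √q = 11 and q = 121.
Check: U(67/3, 121) = 222.

q = 121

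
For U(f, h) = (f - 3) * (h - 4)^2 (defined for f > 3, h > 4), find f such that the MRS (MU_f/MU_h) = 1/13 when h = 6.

f = 16

MU_f = (h−4)^2, MU_h = 2·(f−3)·(h−4).
MRS = (1/2)·(h−4)/(f−3).
Substitute h = 6: MRS = 1/(f − 3). Setting this equal to 1/13 gives f − 3 = 1/(1/13) = 13, so f = 16.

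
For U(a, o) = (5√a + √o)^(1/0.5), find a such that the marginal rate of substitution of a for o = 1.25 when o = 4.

a = 64

For CES with ρ = 0.5, MRS = (5/1)·√(o/a).
Setting (5/1)·√(4/a) = 1.25 gives √(4/a) = 0.25, so 4/a = 1/16 and a = 64.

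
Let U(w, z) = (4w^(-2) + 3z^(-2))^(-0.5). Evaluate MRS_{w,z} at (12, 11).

MRS = 1331/1296

For CES with ρ = -2, MRS = (4/3)·(z/w)^3.
At (12, 11): MRS = 1331/1296.
The indifference curve has slope −1331/1296 at this bundle.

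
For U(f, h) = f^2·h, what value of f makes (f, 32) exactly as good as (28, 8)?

U(28, 8) = 6272.
Set U(f, 32) = 6272 and solve.
With h = 32: f^2 = 6272/32 = 196; taking the square root, f = 14.
Check: U(14, 32) = 6272.

f = 14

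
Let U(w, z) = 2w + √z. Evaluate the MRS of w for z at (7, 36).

MU_w = 2, MU_z = 1/(2√z).
MRS = 2 ÷ (1/(2√z)).
At (7, 36): MRS = 24.
So at (7, 36) the consumer would give up 24 units of z for one more unit of w.

MRS = 24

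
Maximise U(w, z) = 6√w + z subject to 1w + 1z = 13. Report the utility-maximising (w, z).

w* = 9, z* = 4

MU_w = 6/(2√w), MU_z = 1.
MRS = 6/(2√w) ÷ 1.
Tangency: set MRS = p_w/p_z = 1/1 = 1.
MRS depends only on w: 3/√w = 1 ⇒ √w = 3/1 = 3 ⇒ w* = 9.
From the budget, 1·z = 13 − 1·9 = 4, so z* = 4.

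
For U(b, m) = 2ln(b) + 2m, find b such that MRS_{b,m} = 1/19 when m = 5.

b = 19

MU_b = 2/b, MU_m = 2.
MRS = 2/b ÷ 2.
MRS depends only on b: 1/b = 1/19 ⇒ b = 1/(1/19) = 19.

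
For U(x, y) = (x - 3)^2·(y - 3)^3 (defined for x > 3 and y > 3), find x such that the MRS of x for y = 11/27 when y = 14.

x = 21

MU_x = 2·(x−3)·(y−3)^3, MU_y = 3·(x−3)^2·(y−3)^2.
MRS = (2/3)·(y−3)/(x−3).
Substitute y = 14: MRS = (22/3)/(x − 3). Setting this equal to 11/27 gives x − 3 = (22/3)/(11/27) = 18, so x = 21.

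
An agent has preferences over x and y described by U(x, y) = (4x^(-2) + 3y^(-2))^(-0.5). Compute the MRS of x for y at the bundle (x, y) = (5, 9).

MRS = 972/125

For CES with ρ = -2, MRS = (4/3)·(y/x)^3.
At (5, 9): MRS = 972/125.
The indifference curve has slope −972/125 at this bundle.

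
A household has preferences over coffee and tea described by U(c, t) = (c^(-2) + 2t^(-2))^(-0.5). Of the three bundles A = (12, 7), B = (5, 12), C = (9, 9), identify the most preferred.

Bundle C

Evaluate utility at each bundle:
U(A) = 4.576.
U(B) = 4.308.
U(C) = 5.196.
Highest utility is C, so C ≻ A ≻ B.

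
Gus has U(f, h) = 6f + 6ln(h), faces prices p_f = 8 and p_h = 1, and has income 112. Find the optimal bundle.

MU_f = 6, MU_h = 6/h.
MRS = 6 ÷ (6/h).
Tangency: set MRS = p_f/p_h = 8/1 = 8.
MRS depends only on h: h = 8 ⇒ h* = 8.
From the budget, 8·f = 112 − 1·8 = 104, so f* = 13.

f* = 13, h* = 8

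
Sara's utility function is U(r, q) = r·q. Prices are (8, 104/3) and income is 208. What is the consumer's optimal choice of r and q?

r* = 13, q* = 3

MU_r = q and MU_q = r.
MRS = MU_r/MU_q = q/r.
Tangency: set MRS = p_r/p_q = 8/(104/3) = 3/13.
So q/r = 3/13, i.e. q = (3/13)·r.
Substitute into the budget 8·r + (104/3)·q = 208: 16·r = 208, so r* = 13.
Then q* = (3/13)·13 = 3.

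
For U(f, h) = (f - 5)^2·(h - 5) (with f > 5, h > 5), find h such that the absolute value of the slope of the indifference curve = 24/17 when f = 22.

h = 17

MU_f = 2·(f−5)·(h−5), MU_h = (f−5)^2.
MRS = (2/1)·(h−5)/(f−5).
Substitute f = 22: MRS = (h − 5)/8.5. Setting this equal to 24/17 gives h − 5 = (24/17)·8.5 = 12, so h = 17.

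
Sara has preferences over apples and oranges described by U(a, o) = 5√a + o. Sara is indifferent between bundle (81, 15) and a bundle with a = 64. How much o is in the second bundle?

U(81, 15) = 60.
Set U(64, o) = 60 and solve.
With a = 64: √64 = 8, so o = 60 − 5·8 = 20.
Check: U(64, 20) = 60.

o = 20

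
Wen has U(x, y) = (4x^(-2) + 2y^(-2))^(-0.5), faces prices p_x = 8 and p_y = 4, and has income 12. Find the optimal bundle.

x* = 1, y* = 1

For CES with ρ = -2, MRS = (4/2)·(y/x)^3.
Tangency: set MRS = p_x/p_y = 8/4 = 2.
So (y/x)^3 = 1; taking the cube root, y/x = 1, i.e. y = x.
Substitute into the budget 8·x + 4·y = 12: 12·x = 12, so x* = 1 and y* = 1.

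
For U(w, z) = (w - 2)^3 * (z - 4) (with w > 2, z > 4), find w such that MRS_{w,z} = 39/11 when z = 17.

MU_w = 3·(w−2)^2·(z−4), MU_z = (w−2)^3.
MRS = (3/1)·(z−4)/(w−2).
Substitute z = 17: MRS = 39/(w − 2). Setting this equal to 39/11 gives w − 2 = 39/(39/11) = 11, so w = 13.

w = 13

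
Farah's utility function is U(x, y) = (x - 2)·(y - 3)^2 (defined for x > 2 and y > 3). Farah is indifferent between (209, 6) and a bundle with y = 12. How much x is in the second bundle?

x = 25

U(209, 6) = 1863.
Set U(x, 12) = 1863 and solve.
With y = 12: (12 − 3)^2 = 81, so (x − 2) = 1863/81 = 23.
So x = 2 + 23 = 25.
Check: U(25, 12) = 1863.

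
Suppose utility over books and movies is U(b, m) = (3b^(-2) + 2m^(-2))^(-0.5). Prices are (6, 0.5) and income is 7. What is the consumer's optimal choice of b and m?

b* = 1, m* = 2

For CES with ρ = -2, MRS = (3/2)·(m/b)^3.
Tangency: set MRS = p_b/p_m = 6/0.5 = 12.
So (m/b)^3 = 8; taking the cube root, m/b = 2, i.e. m = 2·b.
Substitute into the budget 6·b + 0.5·m = 7: 7·b = 7, so b* = 1 and m* = 2·1 = 2.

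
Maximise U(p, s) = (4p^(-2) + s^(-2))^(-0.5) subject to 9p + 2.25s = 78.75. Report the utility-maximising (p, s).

p* = 7, s* = 7

For CES with ρ = -2, MRS = (4/1)·(s/p)^3.
Tangency: set MRS = p_p/p_s = 9/2.25 = 4.
So (s/p)^3 = 1; taking the cube root, s/p = 1, i.e. s = p.
Substitute into the budget 9·p + 2.25·s = 78.75: 11.25·p = 78.75, so p* = 7 and s* = 7.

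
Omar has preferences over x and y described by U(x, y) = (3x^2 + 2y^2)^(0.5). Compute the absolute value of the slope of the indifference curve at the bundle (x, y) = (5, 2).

For CES with ρ = 2, MRS = (3/2)·(y/x)^(-1).
At (5, 2): MRS = 3.75.
So at (5, 2) the consumer would give up 3.75 units of y for one more unit of x.

MRS = 3.75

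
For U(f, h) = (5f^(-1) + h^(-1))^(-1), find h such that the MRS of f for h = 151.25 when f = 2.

For CES with ρ = -1, MRS = (5/1)·(h/f)^2.
Setting (5/1)·(h/2)^2 = 151.25 gives (h/2)^2 = 30.25, so h/2 = 5.5 and h = 11.

h = 11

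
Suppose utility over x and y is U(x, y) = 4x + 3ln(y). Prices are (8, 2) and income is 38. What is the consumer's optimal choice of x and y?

MU_x = 4, MU_y = 3/y.
MRS = 4 ÷ (3/y).
Tangency: set MRS = p_x/p_y = 8/2 = 4.
MRS depends only on y: (4/3)·y = 4 ⇒ y* = 4/(4/3) = 3.
From the budget, 8·x = 38 − 2·3 = 32, so x* = 4.

x* = 4, y* = 3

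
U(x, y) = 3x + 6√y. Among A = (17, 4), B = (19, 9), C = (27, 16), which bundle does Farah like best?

Bundle C

Evaluate utility at each bundle:
U(A) = 63.000.
U(B) = 75.000.
U(C) = 105.000.
Highest utility is C, so C ≻ B ≻ A.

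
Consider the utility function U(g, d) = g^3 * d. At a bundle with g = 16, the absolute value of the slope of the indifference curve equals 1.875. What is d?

MU_g = 3·g^2·d and MU_d = g^3.
MRS = MU_g/MU_d = (3/1)·d/g.
Substitute g = 16: MRS = d/(16/3). Setting d/(16/3) = 1.875 gives d = 1.875·(16/3) = 10.

d = 10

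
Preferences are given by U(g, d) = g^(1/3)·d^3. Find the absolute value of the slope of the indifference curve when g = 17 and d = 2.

MRS = 2/153

MU_g = 1/3·g^(-2/3)·d^3 and MU_d = 3·g^(1/3)·d^2.
MRS = MU_g/MU_d = (1/9)·d/g.
At (17, 2): MRS = 2/153.
The indifference curve has slope −2/153 at this bundle.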